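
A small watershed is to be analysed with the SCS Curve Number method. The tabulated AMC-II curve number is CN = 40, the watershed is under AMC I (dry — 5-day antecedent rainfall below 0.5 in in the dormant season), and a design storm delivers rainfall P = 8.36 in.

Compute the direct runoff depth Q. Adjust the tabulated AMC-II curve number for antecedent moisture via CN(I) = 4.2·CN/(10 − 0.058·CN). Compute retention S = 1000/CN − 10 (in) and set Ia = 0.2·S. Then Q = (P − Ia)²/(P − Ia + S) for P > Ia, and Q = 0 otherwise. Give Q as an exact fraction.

Adjust CN=40 to AMC I: 4.2·40/(10 − 0.058·40) → 168 ÷ (192/25) = 175/8 ≈ 21.875
Retention S: 1000/CN − 10 with CN=21.875 → S = 250/7 ≈ 35.714 in
Ia = 0.2S: 0.2·35.714 = 7.143 in (exactly 50/7)
Excess rainfall: 8.360 − 7.143 = 1.217 in; P > Ia so Q > 0
Runoff Q = (P−Ia)²/(P−Ia+S) = (1.217)²/(1.217+35.714) = 45369/1131025 ≈ 0.040 in

Q = 45369/1131025 in ≈ 0.040 in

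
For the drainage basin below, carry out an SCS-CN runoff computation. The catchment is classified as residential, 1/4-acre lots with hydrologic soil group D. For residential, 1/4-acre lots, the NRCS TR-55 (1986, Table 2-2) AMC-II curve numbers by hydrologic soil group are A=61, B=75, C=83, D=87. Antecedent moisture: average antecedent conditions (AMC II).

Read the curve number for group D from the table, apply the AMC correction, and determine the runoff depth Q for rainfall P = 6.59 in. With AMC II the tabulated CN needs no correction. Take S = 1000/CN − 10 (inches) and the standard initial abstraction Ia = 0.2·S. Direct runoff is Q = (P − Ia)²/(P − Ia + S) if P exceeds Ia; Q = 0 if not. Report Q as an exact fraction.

NRCS table: residential, 1/4-acre lots, soil group D → CN(II) = 87
Average conditions: CN = 87 (no AMC adjustment).
Retention S: 1000/CN − 10 with CN=87.000 → S = 130/87 ≈ 1.494 in
Ia = 0.2S: 0.2·1.494 = 0.299 in (exactly 26/87)
P − Ia = 6.590 − 0.299 = 54733/8700 ≈ 6.291 in (> 0, runoff occurs)
Q = (54733/8700)²/((54733/8700) + 130/87) = (2995701289/75690000)/(67733/8700) = 2995701289/589277100 in ≈ 5.084 in

Q = 2995701289/589277100 in ≈ 5.084 in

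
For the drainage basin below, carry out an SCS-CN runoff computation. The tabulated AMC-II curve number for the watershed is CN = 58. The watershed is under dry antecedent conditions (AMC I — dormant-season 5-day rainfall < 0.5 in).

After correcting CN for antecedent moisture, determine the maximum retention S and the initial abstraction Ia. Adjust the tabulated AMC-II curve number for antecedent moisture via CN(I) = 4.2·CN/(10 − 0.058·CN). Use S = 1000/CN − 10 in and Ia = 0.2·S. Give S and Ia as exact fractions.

Adjust CN=58 to AMC I: 4.2·58/(10 − 0.058·58) → (1218/5) ÷ (1659/250) = 2900/79 ≈ 36.709
Max retention: S = 1000/(2900/79) − 10 = 500/29 in (≈ 17.241 in)
Ia = 0.2·(500/29) = 100/29 in ≈ 3.448 in

S = 500/29 in ≈ 17.241 in; Ia = 100/29 in ≈ 3.448 in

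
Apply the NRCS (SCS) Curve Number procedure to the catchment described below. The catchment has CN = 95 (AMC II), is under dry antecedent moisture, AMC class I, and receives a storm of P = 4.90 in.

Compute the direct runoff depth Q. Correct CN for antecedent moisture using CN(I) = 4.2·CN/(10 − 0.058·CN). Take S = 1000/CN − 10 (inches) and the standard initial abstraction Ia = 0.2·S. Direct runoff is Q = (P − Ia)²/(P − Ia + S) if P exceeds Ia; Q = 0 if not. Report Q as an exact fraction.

Q = 344139601/93968490 in ≈ 3.662 in

Adjust CN=95 to AMC I: 4.2·95/(10 − 0.058·95) → 399 ÷ (449/100) = 39900/449 ≈ 88.864
Max retention: S = 1000/(39900/449) − 10 = 500/399 in (≈ 1.253 in)
Ia = 0.2S: 0.2·1.253 = 0.251 in (exactly 100/399)
Excess rainfall: 4.900 − 0.251 = 4.649 in; P > Ia so Q > 0
Q: (18551/3990)² ÷ (23551/3990) = 344139601/93968490 in (≈ 3.662 in)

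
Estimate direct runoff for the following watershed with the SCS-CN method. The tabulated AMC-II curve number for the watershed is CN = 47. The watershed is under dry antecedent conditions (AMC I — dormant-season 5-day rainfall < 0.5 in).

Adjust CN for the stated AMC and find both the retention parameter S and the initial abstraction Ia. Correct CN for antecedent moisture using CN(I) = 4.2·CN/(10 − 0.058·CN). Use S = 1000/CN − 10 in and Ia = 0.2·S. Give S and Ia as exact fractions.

S = 26500/987 in ≈ 26.849 in; Ia = 5300/987 in ≈ 5.370 in

Adjust CN=47 to AMC I: 4.2·47/(10 − 0.058·47) → (987/5) ÷ (3637/500) = 98700/3637 ≈ 27.138
Retention S: 1000/CN − 10 with CN=27.138 → S = 26500/987 ≈ 26.849 in
Ia = 0.2·(26500/987) = 5300/987 in ≈ 5.370 in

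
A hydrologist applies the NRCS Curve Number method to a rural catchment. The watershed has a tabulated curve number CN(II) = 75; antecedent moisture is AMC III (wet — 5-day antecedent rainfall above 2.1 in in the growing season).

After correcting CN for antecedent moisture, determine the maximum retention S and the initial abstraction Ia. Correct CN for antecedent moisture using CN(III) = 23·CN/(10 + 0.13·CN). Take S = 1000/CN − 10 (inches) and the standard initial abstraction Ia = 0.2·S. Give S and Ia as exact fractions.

S = 100/69 in ≈ 1.449 in; Ia = 20/69 in ≈ 0.290 in

CN(III) from CN(II)=75: (23·75)/(10 + 0.13·75) = 6900/79 ≈ 87.342
S = 1000/(6900/79) − 10 = 100/69 in ≈ 1.449 in
Ia = 0.2·(100/69) = 20/69 in ≈ 0.290 in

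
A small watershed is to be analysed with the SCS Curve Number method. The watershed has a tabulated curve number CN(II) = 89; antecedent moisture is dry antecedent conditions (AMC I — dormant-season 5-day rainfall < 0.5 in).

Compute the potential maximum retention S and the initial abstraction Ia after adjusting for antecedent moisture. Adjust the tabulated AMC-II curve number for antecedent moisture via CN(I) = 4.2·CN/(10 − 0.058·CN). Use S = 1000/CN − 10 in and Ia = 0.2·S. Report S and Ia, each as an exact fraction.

S = 5500/1869 in ≈ 2.943 in; Ia = 1100/1869 in ≈ 0.589 in

CN(I) from CN(II)=89: (4.2·89)/(10 − 0.058·89) = 186900/2419 ≈ 77.263
S = 1000/(186900/2419) − 10 = 5500/1869 in ≈ 2.943 in
Initial abstraction Ia = S/5 = (5500/1869)/5 = 1100/1869 ≈ 0.589 in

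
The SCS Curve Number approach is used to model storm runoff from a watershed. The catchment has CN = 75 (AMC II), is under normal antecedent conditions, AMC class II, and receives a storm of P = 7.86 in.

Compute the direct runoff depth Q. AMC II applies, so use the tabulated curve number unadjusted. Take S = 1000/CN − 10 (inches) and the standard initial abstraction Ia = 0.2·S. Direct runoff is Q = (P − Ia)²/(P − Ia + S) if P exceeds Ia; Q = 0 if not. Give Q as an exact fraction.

AMC II — tabulated CN = 75 applies directly.
Retention S: 1000/CN − 10 with CN=75.000 → S = 10/3 ≈ 3.333 in
Ia = 0.2S: 0.2·3.333 = 0.667 in (exactly 2/3)
Excess rainfall: 7.860 − 0.667 = 7.193 in; P > Ia so Q > 0
Q: (1079/150)² ÷ (1579/150) = 1164241/236850 in (≈ 4.916 in)

Q = 1164241/236850 in ≈ 4.916 in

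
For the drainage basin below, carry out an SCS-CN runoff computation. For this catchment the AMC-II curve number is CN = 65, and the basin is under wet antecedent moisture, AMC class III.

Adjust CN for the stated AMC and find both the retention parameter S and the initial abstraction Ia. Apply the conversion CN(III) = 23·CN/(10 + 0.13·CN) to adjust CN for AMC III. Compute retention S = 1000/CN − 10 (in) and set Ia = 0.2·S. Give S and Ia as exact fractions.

S = 700/299 in ≈ 2.341 in; Ia = 140/299 in ≈ 0.468 in

Adjust CN=65 to AMC III: 23·65/(10 + 0.13·65) → 1495 ÷ (369/20) = 29900/369 ≈ 81.030
S = 1000/(29900/369) − 10 = 700/299 in ≈ 2.341 in
Ia = 0.2S: 0.2·2.341 = 0.468 in (exactly 140/299)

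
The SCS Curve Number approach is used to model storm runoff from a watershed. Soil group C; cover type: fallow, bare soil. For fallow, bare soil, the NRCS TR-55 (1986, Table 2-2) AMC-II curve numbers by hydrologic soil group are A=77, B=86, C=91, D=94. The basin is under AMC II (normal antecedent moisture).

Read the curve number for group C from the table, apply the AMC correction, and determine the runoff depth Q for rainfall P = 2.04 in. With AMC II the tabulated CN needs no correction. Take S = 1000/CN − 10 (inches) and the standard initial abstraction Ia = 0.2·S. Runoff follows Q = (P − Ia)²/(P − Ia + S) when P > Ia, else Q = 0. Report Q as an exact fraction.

Q = 5854827/4884425 in ≈ 1.199 in

NRCS table: fallow, bare soil, soil group C → CN(II) = 91
CN(II) = 91; AMC II needs no correction.
S = 1000/91 − 10 = 90/91 in ≈ 0.989 in
Ia = 0.2S: 0.2·0.989 = 0.198 in (exactly 18/91)
P − Ia = 2.040 − 0.198 = 4191/2275 ≈ 1.842 in (> 0, runoff occurs)
Q = (4191/2275)²/((4191/2275) + 90/91) = (17564481/5175625)/(6441/2275) = 5854827/4884425 in ≈ 1.199 in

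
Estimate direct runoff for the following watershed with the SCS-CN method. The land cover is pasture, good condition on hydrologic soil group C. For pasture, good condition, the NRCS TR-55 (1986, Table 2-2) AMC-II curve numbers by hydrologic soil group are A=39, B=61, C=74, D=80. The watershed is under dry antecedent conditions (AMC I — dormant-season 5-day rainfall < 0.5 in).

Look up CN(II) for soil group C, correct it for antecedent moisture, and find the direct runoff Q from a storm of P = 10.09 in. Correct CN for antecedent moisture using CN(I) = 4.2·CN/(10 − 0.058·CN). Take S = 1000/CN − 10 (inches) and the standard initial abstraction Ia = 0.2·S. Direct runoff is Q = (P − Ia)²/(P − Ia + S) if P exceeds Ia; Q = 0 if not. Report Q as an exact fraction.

Q = 427706844049/101320256100 in ≈ 4.221 in

NRCS table: pasture, good condition, soil group C → CN(II) = 74
CN(I) from CN(II)=74: (4.2·74)/(10 − 0.058·74) = 77700/1427 ≈ 54.450
Max retention: S = 1000/(77700/1427) − 10 = 6500/777 in (≈ 8.366 in)
Initial abstraction Ia = S/5 = (6500/777)/5 = 1300/777 ≈ 1.673 in
P − Ia = 10.090 − 1.673 = 653993/77700 ≈ 8.417 in (> 0, runoff occurs)
Runoff Q = (P−Ia)²/(P−Ia+S) = (8.417)²/(8.417+8.366) = 427706844049/101320256100 ≈ 4.221 in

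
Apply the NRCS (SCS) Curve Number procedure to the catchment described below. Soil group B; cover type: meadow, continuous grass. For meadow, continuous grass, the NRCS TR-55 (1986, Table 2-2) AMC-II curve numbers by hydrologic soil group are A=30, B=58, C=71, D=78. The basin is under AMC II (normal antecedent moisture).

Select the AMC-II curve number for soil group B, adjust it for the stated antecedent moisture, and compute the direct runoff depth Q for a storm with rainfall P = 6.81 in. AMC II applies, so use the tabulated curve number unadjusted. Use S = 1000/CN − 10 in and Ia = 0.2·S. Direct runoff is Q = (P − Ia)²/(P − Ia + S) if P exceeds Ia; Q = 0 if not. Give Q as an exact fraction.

Q = 26863489/11776900 in ≈ 2.281 in

NRCS table: meadow, continuous grass, soil group B → CN(II) = 58
Average conditions: CN = 58 (no AMC adjustment).
Retention S: 1000/CN − 10 with CN=58.000 → S = 210/29 ≈ 7.241 in
Ia = 0.2·(210/29) = 42/29 in ≈ 1.448 in
Excess rainfall: 6.810 − 1.448 = 5.362 in; P > Ia so Q > 0
Runoff Q = (P−Ia)²/(P−Ia+S) = (5.362)²/(5.362+7.241) = 26863489/11776900 ≈ 2.281 in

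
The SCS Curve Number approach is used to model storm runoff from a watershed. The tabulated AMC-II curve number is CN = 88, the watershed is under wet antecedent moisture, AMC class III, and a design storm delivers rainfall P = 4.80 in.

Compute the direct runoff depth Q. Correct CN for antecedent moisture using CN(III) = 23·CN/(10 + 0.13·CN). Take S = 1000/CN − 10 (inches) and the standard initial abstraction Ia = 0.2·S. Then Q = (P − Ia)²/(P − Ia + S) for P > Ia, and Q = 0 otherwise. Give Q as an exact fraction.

Q = 2922507/703340 in ≈ 4.155 in

CN(III) from CN(II)=88: (23·88)/(10 + 0.13·88) = 6325/67 ≈ 94.403
Max retention: S = 1000/(6325/67) − 10 = 150/253 in (≈ 0.593 in)
Initial abstraction Ia = S/5 = (150/253)/5 = 30/253 ≈ 0.119 in
Excess rainfall: 4.800 − 0.119 = 4.681 in; P > Ia so Q > 0
Q = (5922/1265)²/((5922/1265) + 150/253) = (35070084/1600225)/(6672/1265) = 2922507/703340 in ≈ 4.155 in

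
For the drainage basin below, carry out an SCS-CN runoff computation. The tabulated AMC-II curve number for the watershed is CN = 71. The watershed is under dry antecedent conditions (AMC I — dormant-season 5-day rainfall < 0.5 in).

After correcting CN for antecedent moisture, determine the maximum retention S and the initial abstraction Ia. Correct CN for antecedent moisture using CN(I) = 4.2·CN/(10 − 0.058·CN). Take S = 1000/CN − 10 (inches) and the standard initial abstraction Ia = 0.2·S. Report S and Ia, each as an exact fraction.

Adjust CN=71 to AMC I: 4.2·71/(10 − 0.058·71) → (1491/5) ÷ (2941/500) = 149100/2941 ≈ 50.697
S = 1000/(149100/2941) − 10 = 14500/1491 in ≈ 9.725 in
Initial abstraction Ia = S/5 = (14500/1491)/5 = 2900/1491 ≈ 1.945 in

S = 14500/1491 in ≈ 9.725 in; Ia = 2900/1491 in ≈ 1.945 in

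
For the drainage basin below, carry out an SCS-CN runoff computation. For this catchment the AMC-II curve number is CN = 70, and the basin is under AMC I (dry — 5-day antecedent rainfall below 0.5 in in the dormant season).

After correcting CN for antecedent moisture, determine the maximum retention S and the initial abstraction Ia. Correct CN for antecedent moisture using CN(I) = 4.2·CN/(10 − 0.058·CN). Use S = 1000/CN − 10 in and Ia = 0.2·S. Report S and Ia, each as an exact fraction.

S = 500/49 in ≈ 10.204 in; Ia = 100/49 in ≈ 2.041 in

CN(I) from CN(II)=70: (4.2·70)/(10 − 0.058·70) = 4900/99 ≈ 49.495
Retention S: 1000/CN − 10 with CN=49.495 → S = 500/49 ≈ 10.204 in
Ia = 0.2·(500/49) = 100/49 in ≈ 2.041 in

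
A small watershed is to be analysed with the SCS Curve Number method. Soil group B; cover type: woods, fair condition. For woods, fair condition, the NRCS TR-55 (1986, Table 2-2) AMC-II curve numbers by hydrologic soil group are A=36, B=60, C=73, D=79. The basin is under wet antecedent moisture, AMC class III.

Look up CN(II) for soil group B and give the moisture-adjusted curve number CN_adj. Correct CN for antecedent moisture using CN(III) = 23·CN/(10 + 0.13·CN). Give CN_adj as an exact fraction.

CN_adj = 6900/89 ≈ 77.528

NRCS table: woods, fair condition, soil group B → CN(II) = 60
CN(III) from CN(II)=60: (23·60)/(10 + 0.13·60) = 6900/89 ≈ 77.528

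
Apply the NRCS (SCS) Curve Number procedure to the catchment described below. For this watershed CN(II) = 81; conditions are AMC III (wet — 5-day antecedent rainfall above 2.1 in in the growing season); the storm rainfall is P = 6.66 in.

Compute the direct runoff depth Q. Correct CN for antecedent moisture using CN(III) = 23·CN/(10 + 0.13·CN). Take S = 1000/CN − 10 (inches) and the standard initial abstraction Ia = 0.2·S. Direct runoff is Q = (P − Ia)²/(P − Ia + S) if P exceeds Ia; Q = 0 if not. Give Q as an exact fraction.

Wet (AMC III): CN(III) = 23·81/(10 + 0.13·81) = 1863/(2053/100) = 186300/2053 ≈ 90.745
S = 1000/(186300/2053) − 10 = 1900/1863 in ≈ 1.020 in
Initial abstraction Ia = S/5 = (1900/1863)/5 = 380/1863 ≈ 0.204 in
Since P=6.660 > Ia=0.204: effective rainfall P−Ia = 601379/93150 in
Q = (601379/93150)²/((601379/93150) + 1900/1863) = (361656701641/8676922500)/(696379/93150) = 361656701641/64867703850 in ≈ 5.575 in

Q = 361656701641/64867703850 in ≈ 5.575 in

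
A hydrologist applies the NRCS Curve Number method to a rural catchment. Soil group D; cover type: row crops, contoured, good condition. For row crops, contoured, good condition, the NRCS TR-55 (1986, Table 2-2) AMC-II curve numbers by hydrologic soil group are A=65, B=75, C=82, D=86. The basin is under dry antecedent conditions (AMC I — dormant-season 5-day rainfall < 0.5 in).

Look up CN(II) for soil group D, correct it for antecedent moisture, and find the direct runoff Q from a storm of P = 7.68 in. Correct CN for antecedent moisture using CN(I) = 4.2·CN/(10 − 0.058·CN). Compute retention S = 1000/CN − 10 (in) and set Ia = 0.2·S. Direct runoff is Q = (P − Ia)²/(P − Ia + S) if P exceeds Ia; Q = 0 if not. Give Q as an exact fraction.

NRCS table: row crops, contoured, good condition, soil group D → CN(II) = 86
Adjust CN=86 to AMC I: 4.2·86/(10 − 0.058·86) → (1806/5) ÷ (1253/250) = 12900/179 ≈ 72.067
Retention S: 1000/CN − 10 with CN=72.067 → S = 500/129 ≈ 3.876 in
Initial abstraction Ia = S/5 = (500/129)/5 = 100/129 ≈ 0.775 in
Excess rainfall: 7.680 − 0.775 = 6.905 in; P > Ia so Q > 0
Runoff Q = (P−Ia)²/(P−Ia+S) = (6.905)²/(6.905+3.876) = 30991489/7007925 ≈ 4.422 in

Q = 30991489/7007925 in ≈ 4.422 in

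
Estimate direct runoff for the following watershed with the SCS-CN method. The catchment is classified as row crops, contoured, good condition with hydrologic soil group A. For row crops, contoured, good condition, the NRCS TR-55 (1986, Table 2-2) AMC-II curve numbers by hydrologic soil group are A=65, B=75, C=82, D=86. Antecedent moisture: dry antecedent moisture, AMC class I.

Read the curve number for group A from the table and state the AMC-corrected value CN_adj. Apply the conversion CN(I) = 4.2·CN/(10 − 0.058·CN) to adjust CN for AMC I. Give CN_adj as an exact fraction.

NRCS table: row crops, contoured, good condition, soil group A → CN(II) = 65
Adjust CN=65 to AMC I: 4.2·65/(10 − 0.058·65) → 273 ÷ (623/100) = 3900/89 ≈ 43.820

CN_adj = 3900/89 ≈ 43.820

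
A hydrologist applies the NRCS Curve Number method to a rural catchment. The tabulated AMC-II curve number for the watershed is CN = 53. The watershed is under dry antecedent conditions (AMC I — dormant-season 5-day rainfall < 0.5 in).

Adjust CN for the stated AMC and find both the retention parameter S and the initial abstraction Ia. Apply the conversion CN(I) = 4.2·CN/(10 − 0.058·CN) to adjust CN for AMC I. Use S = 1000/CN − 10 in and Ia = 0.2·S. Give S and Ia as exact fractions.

S = 23500/1113 in ≈ 21.114 in; Ia = 4700/1113 in ≈ 4.223 in

CN(I) from CN(II)=53: (4.2·53)/(10 − 0.058·53) = 111300/3463 ≈ 32.140
S = 1000/(111300/3463) − 10 = 23500/1113 in ≈ 21.114 in
Ia = 0.2·(23500/1113) = 4700/1113 in ≈ 4.223 in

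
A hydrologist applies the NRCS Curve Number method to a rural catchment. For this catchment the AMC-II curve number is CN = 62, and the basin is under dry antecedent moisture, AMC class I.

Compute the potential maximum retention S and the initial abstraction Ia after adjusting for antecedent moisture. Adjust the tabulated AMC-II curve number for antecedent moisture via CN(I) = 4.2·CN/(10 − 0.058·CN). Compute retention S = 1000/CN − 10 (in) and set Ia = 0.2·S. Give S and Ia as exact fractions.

S = 9500/651 in ≈ 14.593 in; Ia = 1900/651 in ≈ 2.919 in

CN(I) from CN(II)=62: (4.2·62)/(10 − 0.058·62) = 65100/1601 ≈ 40.662
S = 1000/(65100/1601) − 10 = 9500/651 in ≈ 14.593 in
Initial abstraction Ia = S/5 = (9500/651)/5 = 1900/651 ≈ 2.919 in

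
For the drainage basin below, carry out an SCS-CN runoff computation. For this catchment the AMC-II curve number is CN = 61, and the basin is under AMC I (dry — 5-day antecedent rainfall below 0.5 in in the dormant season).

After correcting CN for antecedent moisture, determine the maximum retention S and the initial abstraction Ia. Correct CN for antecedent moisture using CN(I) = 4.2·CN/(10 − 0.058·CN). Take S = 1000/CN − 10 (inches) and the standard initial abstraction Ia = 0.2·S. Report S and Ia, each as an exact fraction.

S = 6500/427 in ≈ 15.222 in; Ia = 1300/427 in ≈ 3.044 in

Dry (AMC I): CN(I) = 4.2·61/(10 − 0.058·61) = (1281/5)/(3231/500) = 42700/1077 ≈ 39.647
Retention S: 1000/CN − 10 with CN=39.647 → S = 6500/427 ≈ 15.222 in
Initial abstraction Ia = S/5 = (6500/427)/5 = 1300/427 ≈ 3.044 in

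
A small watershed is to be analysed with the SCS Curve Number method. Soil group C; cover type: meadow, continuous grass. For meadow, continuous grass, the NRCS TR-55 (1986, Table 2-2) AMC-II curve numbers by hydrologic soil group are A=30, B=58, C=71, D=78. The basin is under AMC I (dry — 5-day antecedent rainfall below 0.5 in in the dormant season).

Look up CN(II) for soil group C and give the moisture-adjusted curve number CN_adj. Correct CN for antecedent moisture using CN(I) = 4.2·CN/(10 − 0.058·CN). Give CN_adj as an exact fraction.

NRCS table: meadow, continuous grass, soil group C → CN(II) = 71
Dry (AMC I): CN(I) = 4.2·71/(10 − 0.058·71) = (1491/5)/(2941/500) = 149100/2941 ≈ 50.697

CN_adj = 149100/2941 ≈ 50.697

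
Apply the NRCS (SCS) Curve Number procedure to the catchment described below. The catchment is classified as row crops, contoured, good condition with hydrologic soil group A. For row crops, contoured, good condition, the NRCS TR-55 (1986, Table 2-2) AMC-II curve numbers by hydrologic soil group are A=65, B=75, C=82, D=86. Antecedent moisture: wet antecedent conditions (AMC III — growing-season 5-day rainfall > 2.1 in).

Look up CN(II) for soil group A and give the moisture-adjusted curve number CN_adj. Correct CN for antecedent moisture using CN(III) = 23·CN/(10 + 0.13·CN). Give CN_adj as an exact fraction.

NRCS table: row crops, contoured, good condition, soil group A → CN(II) = 65
Adjust CN=65 to AMC III: 23·65/(10 + 0.13·65) → 1495 ÷ (369/20) = 29900/369 ≈ 81.030

CN_adj = 29900/369 ≈ 81.030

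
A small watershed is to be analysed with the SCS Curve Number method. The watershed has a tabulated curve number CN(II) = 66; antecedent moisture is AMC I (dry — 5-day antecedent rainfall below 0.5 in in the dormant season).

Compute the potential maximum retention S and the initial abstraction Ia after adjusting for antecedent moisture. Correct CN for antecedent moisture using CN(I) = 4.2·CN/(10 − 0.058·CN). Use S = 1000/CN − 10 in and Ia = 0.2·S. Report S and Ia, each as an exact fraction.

S = 8500/693 in ≈ 12.266 in; Ia = 1700/693 in ≈ 2.453 in

Adjust CN=66 to AMC I: 4.2·66/(10 − 0.058·66) → (1386/5) ÷ (1543/250) = 69300/1543 ≈ 44.913
Max retention: S = 1000/(69300/1543) − 10 = 8500/693 in (≈ 12.266 in)
Initial abstraction Ia = S/5 = (8500/693)/5 = 1700/693 ≈ 2.453 in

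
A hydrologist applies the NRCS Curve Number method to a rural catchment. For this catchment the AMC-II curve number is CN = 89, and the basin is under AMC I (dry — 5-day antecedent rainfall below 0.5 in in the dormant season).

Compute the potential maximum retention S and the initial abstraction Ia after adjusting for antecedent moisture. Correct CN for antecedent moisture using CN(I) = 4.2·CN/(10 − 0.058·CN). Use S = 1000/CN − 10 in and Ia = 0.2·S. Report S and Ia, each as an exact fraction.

Dry (AMC I): CN(I) = 4.2·89/(10 − 0.058·89) = (1869/5)/(2419/500) = 186900/2419 ≈ 77.263
S = 1000/(186900/2419) − 10 = 5500/1869 in ≈ 2.943 in
Ia = 0.2·(5500/1869) = 1100/1869 in ≈ 0.589 in

S = 5500/1869 in ≈ 2.943 in; Ia = 1100/1869 in ≈ 0.589 in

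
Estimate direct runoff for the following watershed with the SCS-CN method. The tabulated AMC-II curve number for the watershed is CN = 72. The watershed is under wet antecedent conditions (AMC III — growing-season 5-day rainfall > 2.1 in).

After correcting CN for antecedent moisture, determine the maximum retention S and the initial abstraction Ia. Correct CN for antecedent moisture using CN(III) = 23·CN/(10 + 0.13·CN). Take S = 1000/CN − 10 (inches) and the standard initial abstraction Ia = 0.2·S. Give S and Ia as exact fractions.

Adjust CN=72 to AMC III: 23·72/(10 + 0.13·72) → 1656 ÷ (484/25) = 10350/121 ≈ 85.537
Max retention: S = 1000/(10350/121) − 10 = 350/207 in (≈ 1.691 in)
Initial abstraction Ia = S/5 = (350/207)/5 = 70/207 ≈ 0.338 in

S = 350/207 in ≈ 1.691 in; Ia = 70/207 in ≈ 0.338 in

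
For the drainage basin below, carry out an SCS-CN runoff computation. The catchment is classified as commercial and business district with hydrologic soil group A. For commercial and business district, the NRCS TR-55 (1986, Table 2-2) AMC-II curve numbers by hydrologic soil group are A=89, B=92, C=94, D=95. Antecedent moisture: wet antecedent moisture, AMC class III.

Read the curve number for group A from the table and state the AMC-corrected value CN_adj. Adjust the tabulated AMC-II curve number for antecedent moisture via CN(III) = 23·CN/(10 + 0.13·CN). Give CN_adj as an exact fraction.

CN_adj = 204700/2157 ≈ 94.900

NRCS table: commercial and business district, soil group A → CN(II) = 89
Wet (AMC III): CN(III) = 23·89/(10 + 0.13·89) = 2047/(2157/100) = 204700/2157 ≈ 94.900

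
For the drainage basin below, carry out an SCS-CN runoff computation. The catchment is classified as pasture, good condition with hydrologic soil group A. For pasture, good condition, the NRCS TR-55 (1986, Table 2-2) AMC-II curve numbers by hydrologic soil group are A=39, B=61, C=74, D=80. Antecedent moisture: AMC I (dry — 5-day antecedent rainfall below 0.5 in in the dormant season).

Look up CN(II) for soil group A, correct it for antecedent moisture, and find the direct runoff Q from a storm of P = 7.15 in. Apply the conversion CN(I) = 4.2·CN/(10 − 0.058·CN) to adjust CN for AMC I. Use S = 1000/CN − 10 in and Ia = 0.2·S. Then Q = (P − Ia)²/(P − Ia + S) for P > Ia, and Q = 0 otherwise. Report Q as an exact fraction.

NRCS table: pasture, good condition, soil group A → CN(II) = 39
Adjust CN=39 to AMC I: 4.2·39/(10 − 0.058·39) → (819/5) ÷ (3869/500) = 81900/3869 ≈ 21.168
Max retention: S = 1000/(81900/3869) − 10 = 30500/819 in (≈ 37.241 in)
Initial abstraction Ia = S/5 = (30500/819)/5 = 6100/819 ≈ 7.448 in
P = 7.150 ≤ Ia = 7.448 in: entire storm abstracted, Q = 0.

Q = 0 in ≈ 0.000 in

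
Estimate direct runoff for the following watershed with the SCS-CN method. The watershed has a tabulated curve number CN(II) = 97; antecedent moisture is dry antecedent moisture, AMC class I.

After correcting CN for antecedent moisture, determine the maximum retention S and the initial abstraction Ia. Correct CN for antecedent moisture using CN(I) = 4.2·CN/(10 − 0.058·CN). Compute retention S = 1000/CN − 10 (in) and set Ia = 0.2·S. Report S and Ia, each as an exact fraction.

S = 500/679 in ≈ 0.736 in; Ia = 100/679 in ≈ 0.147 in

CN(I) from CN(II)=97: (4.2·97)/(10 − 0.058·97) = 67900/729 ≈ 93.141
S = 1000/(67900/729) − 10 = 500/679 in ≈ 0.736 in
Ia = 0.2·(500/679) = 100/679 in ≈ 0.147 in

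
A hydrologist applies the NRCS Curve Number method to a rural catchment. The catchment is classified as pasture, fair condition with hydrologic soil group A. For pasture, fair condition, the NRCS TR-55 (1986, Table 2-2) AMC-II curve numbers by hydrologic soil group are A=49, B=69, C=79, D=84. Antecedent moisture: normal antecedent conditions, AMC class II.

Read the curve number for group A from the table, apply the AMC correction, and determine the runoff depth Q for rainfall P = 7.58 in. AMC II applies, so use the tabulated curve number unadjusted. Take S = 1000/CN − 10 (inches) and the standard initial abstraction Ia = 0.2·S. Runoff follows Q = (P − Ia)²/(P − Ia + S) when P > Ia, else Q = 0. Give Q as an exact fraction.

Q = 181467841/95478950 in ≈ 1.901 in

NRCS table: pasture, fair condition, soil group A → CN(II) = 49
AMC II — tabulated CN = 49 applies directly.
Max retention: S = 1000/49 − 10 = 510/49 in (≈ 10.408 in)
Ia = 0.2S: 0.2·10.408 = 2.082 in (exactly 102/49)
Since P=7.580 > Ia=2.082: effective rainfall P−Ia = 13471/2450 in
Q: (13471/2450)² ÷ (38971/2450) = 181467841/95478950 in (≈ 1.901 in)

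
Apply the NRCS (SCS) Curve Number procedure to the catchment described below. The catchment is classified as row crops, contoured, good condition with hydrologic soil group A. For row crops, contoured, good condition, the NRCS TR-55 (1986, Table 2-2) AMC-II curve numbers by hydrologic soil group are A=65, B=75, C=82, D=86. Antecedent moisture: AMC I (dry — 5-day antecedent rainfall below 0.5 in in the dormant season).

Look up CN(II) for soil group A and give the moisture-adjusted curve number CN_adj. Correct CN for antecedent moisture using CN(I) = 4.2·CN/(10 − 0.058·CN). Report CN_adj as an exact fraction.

NRCS table: row crops, contoured, good condition, soil group A → CN(II) = 65
CN(I) from CN(II)=65: (4.2·65)/(10 − 0.058·65) = 3900/89 ≈ 43.820

CN_adj = 3900/89 ≈ 43.820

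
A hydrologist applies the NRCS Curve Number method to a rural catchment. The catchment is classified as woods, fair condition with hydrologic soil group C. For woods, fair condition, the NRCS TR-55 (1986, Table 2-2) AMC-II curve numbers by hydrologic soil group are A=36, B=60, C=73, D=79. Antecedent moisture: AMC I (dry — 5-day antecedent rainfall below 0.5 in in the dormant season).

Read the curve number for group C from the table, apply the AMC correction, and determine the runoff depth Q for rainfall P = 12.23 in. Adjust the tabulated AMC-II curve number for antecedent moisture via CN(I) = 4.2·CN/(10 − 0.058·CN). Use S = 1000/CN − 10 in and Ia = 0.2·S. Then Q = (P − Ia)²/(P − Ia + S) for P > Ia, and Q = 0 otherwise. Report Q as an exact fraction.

NRCS table: woods, fair condition, soil group C → CN(II) = 73
Adjust CN=73 to AMC I: 4.2·73/(10 − 0.058·73) → (1533/5) ÷ (2883/500) = 51100/961 ≈ 53.174
S = 1000/(51100/961) − 10 = 4500/511 in ≈ 8.806 in
Initial abstraction Ia = S/5 = (4500/511)/5 = 900/511 ≈ 1.761 in
Excess rainfall: 12.230 − 1.761 = 10.469 in; P > Ia so Q > 0
Runoff Q = (P−Ia)²/(P−Ia+S) = (10.469)²/(10.469+8.806) = 286174712209/50331098300 ≈ 5.686 in

Q = 286174712209/50331098300 in ≈ 5.686 in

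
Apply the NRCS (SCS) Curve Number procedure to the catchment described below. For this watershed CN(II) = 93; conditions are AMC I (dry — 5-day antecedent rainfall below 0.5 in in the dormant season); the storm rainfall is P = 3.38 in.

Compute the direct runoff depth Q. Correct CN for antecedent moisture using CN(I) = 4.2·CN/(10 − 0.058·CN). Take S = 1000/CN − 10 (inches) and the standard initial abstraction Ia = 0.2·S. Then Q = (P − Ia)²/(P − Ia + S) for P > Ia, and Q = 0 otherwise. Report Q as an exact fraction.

Q = 1776706801/936756450 in ≈ 1.897 in

CN(I) from CN(II)=93: (4.2·93)/(10 − 0.058·93) = 27900/329 ≈ 84.802
Max retention: S = 1000/(27900/329) − 10 = 500/279 in (≈ 1.792 in)
Ia = 0.2S: 0.2·1.792 = 0.358 in (exactly 100/279)
P − Ia = 3.380 − 0.358 = 42151/13950 ≈ 3.022 in (> 0, runoff occurs)
Q: (42151/13950)² ÷ (67151/13950) = 1776706801/936756450 in (≈ 1.897 in)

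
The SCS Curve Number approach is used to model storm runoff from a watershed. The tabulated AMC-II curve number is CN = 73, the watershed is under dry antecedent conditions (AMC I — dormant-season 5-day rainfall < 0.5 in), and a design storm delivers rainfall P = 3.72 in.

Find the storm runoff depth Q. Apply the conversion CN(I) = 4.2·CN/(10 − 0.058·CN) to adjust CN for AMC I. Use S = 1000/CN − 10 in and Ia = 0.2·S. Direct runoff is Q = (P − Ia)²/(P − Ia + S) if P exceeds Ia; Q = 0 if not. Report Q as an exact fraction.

Dry (AMC I): CN(I) = 4.2·73/(10 − 0.058·73) = (1533/5)/(2883/500) = 51100/961 ≈ 53.174
Retention S: 1000/CN − 10 with CN=53.174 → S = 4500/511 ≈ 8.806 in
Ia = 0.2·(4500/511) = 900/511 in ≈ 1.761 in
P − Ia = 3.720 − 1.761 = 25023/12775 ≈ 1.959 in (> 0, runoff occurs)
Q: (25023/12775)² ÷ (137523/12775) = 208716843/585618775 in (≈ 0.356 in)

Q = 208716843/585618775 in ≈ 0.356 in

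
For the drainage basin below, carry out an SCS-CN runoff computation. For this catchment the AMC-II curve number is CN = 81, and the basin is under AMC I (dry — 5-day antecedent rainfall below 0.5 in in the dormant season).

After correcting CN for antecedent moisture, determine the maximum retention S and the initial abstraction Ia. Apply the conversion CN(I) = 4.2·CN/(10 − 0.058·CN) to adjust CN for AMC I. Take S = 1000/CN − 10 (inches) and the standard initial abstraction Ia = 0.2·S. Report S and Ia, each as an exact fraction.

S = 9500/1701 in ≈ 5.585 in; Ia = 1900/1701 in ≈ 1.117 in

Adjust CN=81 to AMC I: 4.2·81/(10 − 0.058·81) → (1701/5) ÷ (2651/500) = 170100/2651 ≈ 64.164
Max retention: S = 1000/(170100/2651) − 10 = 9500/1701 in (≈ 5.585 in)
Ia = 0.2S: 0.2·5.585 = 1.117 in (exactly 1900/1701)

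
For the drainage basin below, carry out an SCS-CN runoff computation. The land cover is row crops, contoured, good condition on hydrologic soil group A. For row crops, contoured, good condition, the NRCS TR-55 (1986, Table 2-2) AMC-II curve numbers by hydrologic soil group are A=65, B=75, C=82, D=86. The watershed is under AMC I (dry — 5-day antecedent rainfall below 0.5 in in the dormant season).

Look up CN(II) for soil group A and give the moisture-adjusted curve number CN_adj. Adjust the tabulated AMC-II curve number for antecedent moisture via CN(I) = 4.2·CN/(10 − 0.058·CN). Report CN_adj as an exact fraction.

NRCS table: row crops, contoured, good condition, soil group A → CN(II) = 65
CN(I) from CN(II)=65: (4.2·65)/(10 − 0.058·65) = 3900/89 ≈ 43.820

CN_adj = 3900/89 ≈ 43.820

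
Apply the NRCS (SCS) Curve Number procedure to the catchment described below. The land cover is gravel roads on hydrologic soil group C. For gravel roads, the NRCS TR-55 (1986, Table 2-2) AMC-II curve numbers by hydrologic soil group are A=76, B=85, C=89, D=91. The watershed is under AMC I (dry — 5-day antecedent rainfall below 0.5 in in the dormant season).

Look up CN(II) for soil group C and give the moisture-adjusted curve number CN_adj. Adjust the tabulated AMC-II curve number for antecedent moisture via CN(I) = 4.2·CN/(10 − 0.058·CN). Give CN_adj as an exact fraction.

NRCS table: gravel roads, soil group C → CN(II) = 89
CN(I) from CN(II)=89: (4.2·89)/(10 − 0.058·89) = 186900/2419 ≈ 77.263

CN_adj = 186900/2419 ≈ 77.263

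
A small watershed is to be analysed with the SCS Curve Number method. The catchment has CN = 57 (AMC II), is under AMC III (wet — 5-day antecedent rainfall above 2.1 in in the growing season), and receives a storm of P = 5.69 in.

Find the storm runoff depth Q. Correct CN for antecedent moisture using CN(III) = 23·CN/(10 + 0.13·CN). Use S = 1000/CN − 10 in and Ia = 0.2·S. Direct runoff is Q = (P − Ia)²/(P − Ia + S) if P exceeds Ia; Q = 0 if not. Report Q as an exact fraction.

Wet (AMC III): CN(III) = 23·57/(10 + 0.13·57) = 1311/(1741/100) = 131100/1741 ≈ 75.302
Max retention: S = 1000/(131100/1741) − 10 = 4300/1311 in (≈ 3.280 in)
Ia = 0.2S: 0.2·3.280 = 0.656 in (exactly 860/1311)
Since P=5.690 > Ia=0.656: effective rainfall P−Ia = 659959/131100 in
Q: (659959/131100)² ÷ (1089959/131100) = 435545881681/142893624900 in (≈ 3.048 in)

Q = 435545881681/142893624900 in ≈ 3.048 in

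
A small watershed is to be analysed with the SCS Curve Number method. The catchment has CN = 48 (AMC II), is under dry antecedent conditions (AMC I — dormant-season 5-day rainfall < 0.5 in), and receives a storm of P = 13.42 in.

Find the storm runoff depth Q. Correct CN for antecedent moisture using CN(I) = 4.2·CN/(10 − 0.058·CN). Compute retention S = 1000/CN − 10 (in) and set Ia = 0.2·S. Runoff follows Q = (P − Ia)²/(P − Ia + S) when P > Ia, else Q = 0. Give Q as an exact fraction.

Q = 677196529/337909950 in ≈ 2.004 in

CN(I) from CN(II)=48: (4.2·48)/(10 − 0.058·48) = 12600/451 ≈ 27.938
S = 1000/(12600/451) − 10 = 1625/63 in ≈ 25.794 in
Initial abstraction Ia = S/5 = (1625/63)/5 = 325/63 ≈ 5.159 in
Since P=13.420 > Ia=5.159: effective rainfall P−Ia = 26023/3150 in
Runoff Q = (P−Ia)²/(P−Ia+S) = (8.261)²/(8.261+25.794) = 677196529/337909950 ≈ 2.004 in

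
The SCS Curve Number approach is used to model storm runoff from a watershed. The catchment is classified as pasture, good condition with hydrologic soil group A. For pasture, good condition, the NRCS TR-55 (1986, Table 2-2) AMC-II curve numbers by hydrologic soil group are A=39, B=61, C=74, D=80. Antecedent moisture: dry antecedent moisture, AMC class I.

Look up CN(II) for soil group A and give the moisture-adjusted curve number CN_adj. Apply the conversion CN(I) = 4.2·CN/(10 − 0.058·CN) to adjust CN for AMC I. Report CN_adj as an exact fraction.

NRCS table: pasture, good condition, soil group A → CN(II) = 39
CN(I) from CN(II)=39: (4.2·39)/(10 − 0.058·39) = 81900/3869 ≈ 21.168

CN_adj = 81900/3869 ≈ 21.168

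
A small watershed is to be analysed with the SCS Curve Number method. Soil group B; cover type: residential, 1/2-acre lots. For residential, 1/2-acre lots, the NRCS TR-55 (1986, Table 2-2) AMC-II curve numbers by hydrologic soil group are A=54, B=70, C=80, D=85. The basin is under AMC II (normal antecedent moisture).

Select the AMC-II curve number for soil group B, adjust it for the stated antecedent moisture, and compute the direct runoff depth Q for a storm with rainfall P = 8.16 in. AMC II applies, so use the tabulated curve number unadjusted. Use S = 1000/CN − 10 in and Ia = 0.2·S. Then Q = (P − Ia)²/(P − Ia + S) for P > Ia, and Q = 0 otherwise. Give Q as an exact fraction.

Q = 136107/29575 in ≈ 4.602 in

NRCS table: residential, 1/2-acre lots, soil group B → CN(II) = 70
AMC II — tabulated CN = 70 applies directly.
Max retention: S = 1000/70 − 10 = 30/7 in (≈ 4.286 in)
Ia = 0.2S: 0.2·4.286 = 0.857 in (exactly 6/7)
P − Ia = 8.160 − 0.857 = 1278/175 ≈ 7.303 in (> 0, runoff occurs)
Runoff Q = (P−Ia)²/(P−Ia+S) = (7.303)²/(7.303+4.286) = 136107/29575 ≈ 4.602 in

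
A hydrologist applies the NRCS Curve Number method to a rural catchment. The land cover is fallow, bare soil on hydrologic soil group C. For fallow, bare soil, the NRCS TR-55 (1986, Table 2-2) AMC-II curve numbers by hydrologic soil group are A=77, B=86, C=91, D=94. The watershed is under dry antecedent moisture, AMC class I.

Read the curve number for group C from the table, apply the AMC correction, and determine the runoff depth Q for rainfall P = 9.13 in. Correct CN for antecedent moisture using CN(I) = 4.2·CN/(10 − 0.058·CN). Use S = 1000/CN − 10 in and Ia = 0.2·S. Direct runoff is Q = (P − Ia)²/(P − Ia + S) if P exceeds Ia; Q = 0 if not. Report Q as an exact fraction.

NRCS table: fallow, bare soil, soil group C → CN(II) = 91
Adjust CN=91 to AMC I: 4.2·91/(10 − 0.058·91) → (1911/5) ÷ (2361/500) = 63700/787 ≈ 80.940
Retention S: 1000/CN − 10 with CN=80.940 → S = 1500/637 ≈ 2.355 in
Initial abstraction Ia = S/5 = (1500/637)/5 = 300/637 ≈ 0.471 in
Since P=9.130 > Ia=0.471: effective rainfall P−Ia = 551581/63700 in
Q = (551581/63700)²/((551581/63700) + 1500/637) = (304241599561/4057690000)/(701581/63700) = 304241599561/44690709700 in ≈ 6.808 in

Q = 304241599561/44690709700 in ≈ 6.808 in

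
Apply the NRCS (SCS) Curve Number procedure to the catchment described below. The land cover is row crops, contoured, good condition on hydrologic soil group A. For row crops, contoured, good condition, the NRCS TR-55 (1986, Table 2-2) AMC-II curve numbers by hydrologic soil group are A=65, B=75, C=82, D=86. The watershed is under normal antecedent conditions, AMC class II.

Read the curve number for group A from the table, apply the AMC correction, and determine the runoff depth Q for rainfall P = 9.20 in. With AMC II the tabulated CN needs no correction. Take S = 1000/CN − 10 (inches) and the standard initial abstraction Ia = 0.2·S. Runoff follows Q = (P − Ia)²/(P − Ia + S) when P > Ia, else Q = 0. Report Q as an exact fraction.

NRCS table: row crops, contoured, good condition, soil group A → CN(II) = 65
Average conditions: CN = 65 (no AMC adjustment).
S = 1000/65 − 10 = 70/13 in ≈ 5.385 in
Ia = 0.2·(70/13) = 14/13 in ≈ 1.077 in
P − Ia = 9.200 − 1.077 = 528/65 ≈ 8.123 in (> 0, runoff occurs)
Q = (528/65)²/((528/65) + 70/13) = (278784/4225)/(878/65) = 139392/28535 in ≈ 4.885 in

Q = 139392/28535 in ≈ 4.885 in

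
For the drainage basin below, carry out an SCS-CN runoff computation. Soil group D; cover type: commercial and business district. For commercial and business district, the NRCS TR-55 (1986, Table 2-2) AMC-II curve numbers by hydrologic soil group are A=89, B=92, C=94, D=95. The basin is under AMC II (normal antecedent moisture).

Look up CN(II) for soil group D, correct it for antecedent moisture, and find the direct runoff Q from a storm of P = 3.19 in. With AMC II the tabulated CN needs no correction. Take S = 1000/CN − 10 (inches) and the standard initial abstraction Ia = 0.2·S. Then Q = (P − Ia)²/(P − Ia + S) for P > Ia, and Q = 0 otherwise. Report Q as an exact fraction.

NRCS table: commercial and business district, soil group D → CN(II) = 95
Average conditions: CN = 95 (no AMC adjustment).
Max retention: S = 1000/95 − 10 = 10/19 in (≈ 0.526 in)
Ia = 0.2·(10/19) = 2/19 in ≈ 0.105 in
Since P=3.190 > Ia=0.105: effective rainfall P−Ia = 5861/1900 in
Q: (5861/1900)² ÷ (6861/1900) = 34351321/13035900 in (≈ 2.635 in)

Q = 34351321/13035900 in ≈ 2.635 in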